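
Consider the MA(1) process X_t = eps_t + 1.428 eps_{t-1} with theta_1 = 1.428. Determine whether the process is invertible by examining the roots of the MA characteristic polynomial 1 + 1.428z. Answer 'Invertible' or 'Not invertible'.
\text{Not invertible}

The MA(q) characteristic polynomial is P(z) = 1 + 1.428z.
Invertibility requires all roots to lie outside the unit circle, i.e. |z| > 1 for every root.
This is linear in z: 1 + (1.428) z = 0  =>  z = -1/(1.428) = -0.70028,  |z| = 0.70028.
Moduli of all roots: 0.7003.
All moduli strictly greater than 1? No.
Verdict: Not invertible.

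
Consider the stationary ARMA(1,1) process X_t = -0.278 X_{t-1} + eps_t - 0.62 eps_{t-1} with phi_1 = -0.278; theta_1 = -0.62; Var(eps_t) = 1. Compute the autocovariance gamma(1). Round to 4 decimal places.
\gamma(1) = -1.1410

Multiply the model equation by X_{t-k} and take expectations. With theta_0 = psi_0 = 1 and psi_j the MA(infinity) weights, this gives
  gamma(k) - sum_i phi_i gamma(k-i) = c_k,
  c_k = sigma^2 * sum_{j=k..q} theta_j psi_{j-k}   (c_k = 0 for k > q),
using gamma(-m) = gamma(m).
psi-weights needed (psi_j = theta_j + sum_i phi_i psi_{j-i}):
  psi_1 = theta_1 + phi_1 = -0.62 + (-0.278) = -0.898
Right-hand sides:
  c_0 = sigma^2 (1 + theta_1 psi_1) = 1 * (1 + (-0.62)(-0.898)) = 1 * 1.55676 = 1.55676
  c_1 = sigma^2 theta_1 = 1 * (-0.62) = -0.62
  c_2 = 0
Equations for k = 0 and k = 1 (AR order 1):
  gamma(0) = phi_1 gamma(1) + c_0
  gamma(1) = phi_1 gamma(0) + c_1
Substituting the second into the first: gamma(0) (1 - phi_1^2) = c_0 + phi_1 c_1, so
  gamma(0) = (c_0 + phi_1 c_1) / (1 - phi_1^2) = (1.55676 + (-0.278)(-0.62)) / (1 - (-0.278)^2) = 1.72912 / 0.922716 = 1.873946.
  gamma(1) = phi_1 gamma(0) + c_1 = (-0.278)(1.873946) + (-0.62) = -1.140957.
Therefore gamma(1) = -1.1410 (to 4 decimal places).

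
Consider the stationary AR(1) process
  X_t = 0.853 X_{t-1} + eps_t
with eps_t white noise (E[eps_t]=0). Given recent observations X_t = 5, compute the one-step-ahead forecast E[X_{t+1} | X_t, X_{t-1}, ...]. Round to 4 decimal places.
E[X_{t+1} \mid \mathcal F_t] = 4.2650

For an AR(p) model X_t = c + sum_i phi_i X_{t-i} + eps_t, the
one-step-ahead conditional mean is
  E[X_{t+1} | X_t, ...] = c + sum_i phi_i X_{t+1-i}.
Substitute known values:
  E[X_{t+1} | ...] = (0.853) * (5)
                   = 4.2650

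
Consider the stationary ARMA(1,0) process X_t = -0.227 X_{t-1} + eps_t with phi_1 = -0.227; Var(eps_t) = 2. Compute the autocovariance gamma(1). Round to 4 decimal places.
\gamma(1) = -0.4787

Multiply the model equation by X_{t-k} and take expectations. With theta_0 = psi_0 = 1 and psi_j the MA(infinity) weights, this gives
  gamma(k) - sum_i phi_i gamma(k-i) = c_k,
  c_k = sigma^2 * sum_{j=k..q} theta_j psi_{j-k}   (c_k = 0 for k > q),
using gamma(-m) = gamma(m).
Pure AR (q = 0): c_0 = sigma^2 = 2, c_k = 0 for k >= 1.
Equations for k = 0 and k = 1 (AR order 1):
  gamma(0) = phi_1 gamma(1) + c_0
  gamma(1) = phi_1 gamma(0) + c_1
Substituting the second into the first: gamma(0) (1 - phi_1^2) = c_0 + phi_1 c_1, so
  gamma(0) = c_0 / (1 - phi_1^2) = 2 / (1 - (-0.227)^2) = 2 / 0.948471 = 2.108657.
  gamma(1) = phi_1 gamma(0) = (-0.227)(2.108657) = -0.478665.
Therefore gamma(1) = -0.4787 (to 4 decimal places).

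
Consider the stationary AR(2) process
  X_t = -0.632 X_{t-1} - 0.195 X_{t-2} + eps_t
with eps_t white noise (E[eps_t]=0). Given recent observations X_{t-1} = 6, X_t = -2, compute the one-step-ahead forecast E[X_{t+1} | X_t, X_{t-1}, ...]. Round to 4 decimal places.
E[X_{t+1} \mid \mathcal F_t] = 0.0940

For an AR(p) model X_t = c + sum_i phi_i X_{t-i} + eps_t, the
one-step-ahead conditional mean is
  E[X_{t+1} | X_t, ...] = c + sum_i phi_i X_{t+1-i}.
Substitute known values:
  E[X_{t+1} | ...] = (-0.632) * (-2) + (-0.195) * (6)
                   = 0.0940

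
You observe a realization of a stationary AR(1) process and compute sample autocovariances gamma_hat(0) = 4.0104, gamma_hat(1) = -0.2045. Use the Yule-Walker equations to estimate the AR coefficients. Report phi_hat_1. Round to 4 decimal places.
\hat\phi_{1} = -0.0510

The Yule-Walker equations for an AR(p) process read, in matrix form,
  Gamma_p phi = r_p,   with   (Gamma_p)_{ij} = gamma(|i - j|),
                       (r_p)_i = gamma(i),   i,j = 1..p.
Substitute the sample gammas (Toeplitz matrix and right-hand side of size 1):
  Gamma_p = [[4.0104]]
  r_p     = [-0.2045]
With p = 1 this is the single equation gamma(0) phi_1 = gamma(1):
  phi_hat_1 = gamma(1) / gamma(0) = -0.2045 / 4.0104 = -0.0510.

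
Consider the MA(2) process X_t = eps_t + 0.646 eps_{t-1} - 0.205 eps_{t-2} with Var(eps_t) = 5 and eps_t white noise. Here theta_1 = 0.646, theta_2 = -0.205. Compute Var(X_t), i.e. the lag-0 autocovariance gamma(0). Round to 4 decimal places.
\gamma(0) = 7.2967

For an MA(q) process X_t = eps_t + sum_i theta_i eps_{t-i} with
Var(eps_t) = sigma^2, the variance is
  gamma(0) = sigma^2 * (1 + sum_i theta_i^2).
  sum_i theta_i^2 = (0.646)^2 + (-0.205)^2 = 0.417316 + 0.042025 = 0.459341.
  gamma(0) = 5 * (1 + 0.459341) = 5 * 1.459341 = 7.296705, which rounds to 7.2967.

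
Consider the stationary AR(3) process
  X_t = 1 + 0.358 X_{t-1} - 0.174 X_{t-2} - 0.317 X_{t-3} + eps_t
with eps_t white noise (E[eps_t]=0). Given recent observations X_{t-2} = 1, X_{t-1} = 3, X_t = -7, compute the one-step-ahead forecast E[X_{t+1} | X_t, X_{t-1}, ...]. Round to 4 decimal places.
E[X_{t+1} \mid \mathcal F_t] = -2.3450

For an AR(p) model X_t = c + sum_i phi_i X_{t-i} + eps_t, the
one-step-ahead conditional mean is
  E[X_{t+1} | X_t, ...] = c + sum_i phi_i X_{t+1-i}.
Substitute known values:
  E[X_{t+1} | ...] = 1 + (0.358) * (-7) + (-0.174) * (3) + (-0.317) * (1)
                   = -2.3450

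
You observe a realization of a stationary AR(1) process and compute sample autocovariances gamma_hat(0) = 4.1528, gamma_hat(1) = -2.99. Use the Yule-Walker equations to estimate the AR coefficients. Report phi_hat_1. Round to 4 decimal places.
\hat\phi_{1} = -0.7200

The Yule-Walker equations for an AR(p) process read, in matrix form,
  Gamma_p phi = r_p,   with   (Gamma_p)_{ij} = gamma(|i - j|),
                       (r_p)_i = gamma(i),   i,j = 1..p.
Substitute the sample gammas (Toeplitz matrix and right-hand side of size 1):
  Gamma_p = [[4.1528]]
  r_p     = [-2.99]
With p = 1 this is the single equation gamma(0) phi_1 = gamma(1):
  phi_hat_1 = gamma(1) / gamma(0) = -2.99 / 4.1528 = -0.7200.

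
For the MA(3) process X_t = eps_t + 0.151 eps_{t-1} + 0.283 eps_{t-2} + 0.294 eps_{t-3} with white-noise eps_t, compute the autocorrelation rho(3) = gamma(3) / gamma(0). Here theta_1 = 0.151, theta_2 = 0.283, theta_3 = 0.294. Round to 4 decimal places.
\rho(3) = 0.2472

For an MA(q) process with theta_0 = 1, the autocovariance is
  gamma(k) = sigma^2 * sum_{i=0..q-k} theta_i * theta_{i+k},
and rho(k) = gamma(k) / gamma(0). Sigma^2 cancels.
  numerator   = (1)*(0.294) = 0.294.
  denominator = (1)^2 + (0.151)^2 + (0.283)^2 + (0.294)^2 = 1.189326.
  rho(3) = 0.294 / 1.189326 = 0.2472.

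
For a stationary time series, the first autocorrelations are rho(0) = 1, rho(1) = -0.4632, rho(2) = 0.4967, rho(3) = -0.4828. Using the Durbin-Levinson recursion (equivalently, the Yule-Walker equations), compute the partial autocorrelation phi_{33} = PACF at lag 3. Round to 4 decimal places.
\phi_{33} = -0.2470

The PACF at lag k is phi_{kk}, the last component of the solution
to the Yule-Walker system G_k phi = r_k where
  (G_k)_{ij} = rho(|i - j|), (r_k)_i = rho(i), i,j = 1..k.
Equivalently, Durbin-Levinson gives phi_{kk} iteratively:
  phi_{11} = rho(1)
  phi_{kk} = [rho(k) - sum_{j=1..k-1} phi_{k-1,j} rho(k-j)]
            / [1 - sum_{j=1..k-1} phi_{k-1,j} rho(j)],
  phi_{k,j} = phi_{k-1,j} - phi_{kk} phi_{k-1,k-j},  j = 1..k-1.
Step k = 1:
  phi_11 = rho(1) = -0.4632.
Step k = 2:
  phi_22 = [rho(2) - phi_11 rho(1)] / [1 - phi_11 rho(1)] = [0.4967 - (-0.4632)(-0.4632)] / [1 - (-0.4632)(-0.4632)]
         = 0.28214576 / 0.78544576 = 0.359217.
  Update: phi_21 = phi_11 - phi_22 phi_11 = -0.4632 - (0.359217)(-0.4632) = -0.296811.
Step k = 3:
  phi_33 = [rho(3) - phi_21 rho(2) - phi_22 rho(1)] / [1 - phi_21 rho(1) - phi_22 rho(2)]
    numerator   = -0.4828 - (-0.296811)(0.4967) - (0.359217)(-0.4632) = -0.16898473
    denominator = 1 - (-0.296811)(-0.4632) - (0.359217)(0.4967) = 0.6840941
  phi_33 = -0.16898473 / 0.6840941 = -0.247.
Therefore phi_{33} = -0.2470.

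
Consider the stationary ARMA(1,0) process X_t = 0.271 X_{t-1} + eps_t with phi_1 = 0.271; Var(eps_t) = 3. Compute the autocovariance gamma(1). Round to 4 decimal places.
\gamma(1) = 0.8774

Multiply the model equation by X_{t-k} and take expectations. With theta_0 = psi_0 = 1 and psi_j the MA(infinity) weights, this gives
  gamma(k) - sum_i phi_i gamma(k-i) = c_k,
  c_k = sigma^2 * sum_{j=k..q} theta_j psi_{j-k}   (c_k = 0 for k > q),
using gamma(-m) = gamma(m).
Pure AR (q = 0): c_0 = sigma^2 = 3, c_k = 0 for k >= 1.
Equations for k = 0 and k = 1 (AR order 1):
  gamma(0) = phi_1 gamma(1) + c_0
  gamma(1) = phi_1 gamma(0) + c_1
Substituting the second into the first: gamma(0) (1 - phi_1^2) = c_0 + phi_1 c_1, so
  gamma(0) = c_0 / (1 - phi_1^2) = 3 / (1 - (0.271)^2) = 3 / 0.926559 = 3.237786.
  gamma(1) = phi_1 gamma(0) = (0.271)(3.237786) = 0.87744.
Therefore gamma(1) = 0.8774 (to 4 decimal places).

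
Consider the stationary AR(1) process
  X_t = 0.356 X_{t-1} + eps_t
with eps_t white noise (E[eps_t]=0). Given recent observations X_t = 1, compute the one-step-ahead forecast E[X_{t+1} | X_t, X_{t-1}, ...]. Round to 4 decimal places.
E[X_{t+1} \mid \mathcal F_t] = 0.3560

For an AR(p) model X_t = c + sum_i phi_i X_{t-i} + eps_t, the
one-step-ahead conditional mean is
  E[X_{t+1} | X_t, ...] = c + sum_i phi_i X_{t+1-i}.
Substitute known values:
  E[X_{t+1} | ...] = (0.356) * (1)
                   = 0.3560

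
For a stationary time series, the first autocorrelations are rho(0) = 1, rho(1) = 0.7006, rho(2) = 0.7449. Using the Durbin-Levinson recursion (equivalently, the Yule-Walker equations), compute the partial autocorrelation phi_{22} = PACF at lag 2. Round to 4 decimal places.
\phi_{22} = 0.4990

The PACF at lag k is phi_{kk}, the last component of the solution
to the Yule-Walker system G_k phi = r_k where
  (G_k)_{ij} = rho(|i - j|), (r_k)_i = rho(i), i,j = 1..k.
Equivalently, Durbin-Levinson gives phi_{kk} iteratively:
  phi_{11} = rho(1)
  phi_{kk} = [rho(k) - sum_{j=1..k-1} phi_{k-1,j} rho(k-j)]
            / [1 - sum_{j=1..k-1} phi_{k-1,j} rho(j)],
  phi_{k,j} = phi_{k-1,j} - phi_{kk} phi_{k-1,k-j},  j = 1..k-1.
Step k = 1:
  phi_11 = rho(1) = 0.7006.
Step k = 2:
  phi_22 = [rho(2) - phi_11 rho(1)] / [1 - phi_11 rho(1)] = [0.7449 - (0.7006)(0.7006)] / [1 - (0.7006)(0.7006)]
         = 0.25405964 / 0.50915964 = 0.499.
Therefore phi_{22} = 0.4990.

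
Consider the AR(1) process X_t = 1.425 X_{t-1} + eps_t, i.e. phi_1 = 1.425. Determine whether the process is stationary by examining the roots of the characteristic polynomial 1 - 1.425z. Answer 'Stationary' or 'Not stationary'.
\text{Not stationary}

The AR(p) characteristic polynomial is P(z) = 1 - 1.425z.
Stationarity requires all roots to lie outside the unit circle, i.e. |z| > 1 for every root.
This is linear in z: 1 + (-1.425) z = 0  =>  z = -1/(-1.425) = 0.701754,  |z| = 0.701754.
Moduli of all roots: 0.7018.
All moduli strictly greater than 1? No.
Verdict: Not stationary.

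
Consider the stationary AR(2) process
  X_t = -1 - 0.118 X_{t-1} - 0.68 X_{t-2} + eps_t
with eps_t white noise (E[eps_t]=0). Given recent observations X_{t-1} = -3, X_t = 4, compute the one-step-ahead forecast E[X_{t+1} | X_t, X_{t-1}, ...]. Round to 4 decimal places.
E[X_{t+1} \mid \mathcal F_t] = 0.5680

For an AR(p) model X_t = c + sum_i phi_i X_{t-i} + eps_t, the
one-step-ahead conditional mean is
  E[X_{t+1} | X_t, ...] = c + sum_i phi_i X_{t+1-i}.
Substitute known values:
  E[X_{t+1} | ...] = -1 + (-0.118) * (4) + (-0.68) * (-3)
                   = 0.5680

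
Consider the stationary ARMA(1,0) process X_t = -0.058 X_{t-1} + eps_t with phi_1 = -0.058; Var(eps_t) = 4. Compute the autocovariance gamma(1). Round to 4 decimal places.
\gamma(1) = -0.2328

Multiply the model equation by X_{t-k} and take expectations. With theta_0 = psi_0 = 1 and psi_j the MA(infinity) weights, this gives
  gamma(k) - sum_i phi_i gamma(k-i) = c_k,
  c_k = sigma^2 * sum_{j=k..q} theta_j psi_{j-k}   (c_k = 0 for k > q),
using gamma(-m) = gamma(m).
Pure AR (q = 0): c_0 = sigma^2 = 4, c_k = 0 for k >= 1.
Equations for k = 0 and k = 1 (AR order 1):
  gamma(0) = phi_1 gamma(1) + c_0
  gamma(1) = phi_1 gamma(0) + c_1
Substituting the second into the first: gamma(0) (1 - phi_1^2) = c_0 + phi_1 c_1, so
  gamma(0) = c_0 / (1 - phi_1^2) = 4 / (1 - (-0.058)^2) = 4 / 0.996636 = 4.013501.
  gamma(1) = phi_1 gamma(0) = (-0.058)(4.013501) = -0.232783.
Therefore gamma(1) = -0.2328 (to 4 decimal places).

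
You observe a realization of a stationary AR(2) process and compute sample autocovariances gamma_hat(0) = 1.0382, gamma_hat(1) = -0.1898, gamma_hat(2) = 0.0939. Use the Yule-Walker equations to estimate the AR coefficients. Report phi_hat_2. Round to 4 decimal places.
\hat\phi_{2} = 0.0590

The Yule-Walker equations for an AR(p) process read, in matrix form,
  Gamma_p phi = r_p,   with   (Gamma_p)_{ij} = gamma(|i - j|),
                       (r_p)_i = gamma(i),   i,j = 1..p.
Substitute the sample gammas (Toeplitz matrix and right-hand side of size 2):
  Gamma_p = [[1.0382, -0.1898], [-0.1898, 1.0382]]
  r_p     = [-0.1898, 0.0939]
Written out:
  1.0382 phi_1 - 0.1898 phi_2 = -0.1898
  -0.1898 phi_1 + 1.0382 phi_2 = 0.0939
Solve by Cramer's rule:
  det = gamma(0)^2 - gamma(1)^2 = (1.0382)^2 - (-0.1898)^2 = 1.07785924 - 0.03602404 = 1.0418352
  phi_hat_1 = [gamma(1) gamma(0) - gamma(1) gamma(2)] / det = [(-0.1898)(1.0382) - (-0.1898)(0.0939)] / 1.0418352 = -0.17922814 / 1.0418352 = -0.172
  phi_hat_2 = [gamma(0) gamma(2) - gamma(1)^2] / det = [(1.0382)(0.0939) - (-0.1898)^2] / 1.0418352 = 0.06146294 / 1.0418352 = 0.059
So phi_hat = [-0.1720, 0.0590].
Therefore phi_hat_2 = 0.0590.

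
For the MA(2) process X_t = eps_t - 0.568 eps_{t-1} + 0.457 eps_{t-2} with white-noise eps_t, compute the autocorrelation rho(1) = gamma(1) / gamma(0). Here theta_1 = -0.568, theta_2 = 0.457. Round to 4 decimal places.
\rho(1) = -0.5404

For an MA(q) process with theta_0 = 1, the autocovariance is
  gamma(k) = sigma^2 * sum_{i=0..q-k} theta_i * theta_{i+k},
and rho(k) = gamma(k) / gamma(0). Sigma^2 cancels.
  numerator   = (1)*(-0.568) + (-0.568)*(0.457) = -0.827576.
  denominator = (1)^2 + (-0.568)^2 + (0.457)^2 = 1.531473.
  rho(1) = -0.827576 / 1.531473 = -0.5404.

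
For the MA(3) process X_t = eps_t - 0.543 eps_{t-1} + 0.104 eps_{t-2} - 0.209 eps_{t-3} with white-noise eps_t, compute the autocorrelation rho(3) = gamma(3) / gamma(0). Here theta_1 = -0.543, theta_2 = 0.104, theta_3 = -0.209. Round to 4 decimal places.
\rho(3) = -0.1549

For an MA(q) process with theta_0 = 1, the autocovariance is
  gamma(k) = sigma^2 * sum_{i=0..q-k} theta_i * theta_{i+k},
and rho(k) = gamma(k) / gamma(0). Sigma^2 cancels.
  numerator   = (1)*(-0.209) = -0.209.
  denominator = (1)^2 + (-0.543)^2 + (0.104)^2 + (-0.209)^2 = 1.349346.
  rho(3) = -0.209 / 1.349346 = -0.1549.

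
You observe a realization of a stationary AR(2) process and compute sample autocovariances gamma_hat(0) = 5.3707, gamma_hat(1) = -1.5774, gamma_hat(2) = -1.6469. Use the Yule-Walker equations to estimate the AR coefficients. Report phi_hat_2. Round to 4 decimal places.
\hat\phi_{2} = -0.4300

The Yule-Walker equations for an AR(p) process read, in matrix form,
  Gamma_p phi = r_p,   with   (Gamma_p)_{ij} = gamma(|i - j|),
                       (r_p)_i = gamma(i),   i,j = 1..p.
Substitute the sample gammas (Toeplitz matrix and right-hand side of size 2):
  Gamma_p = [[5.3707, -1.5774], [-1.5774, 5.3707]]
  r_p     = [-1.5774, -1.6469]
Written out:
  5.3707 phi_1 - 1.5774 phi_2 = -1.5774
  -1.5774 phi_1 + 5.3707 phi_2 = -1.6469
Solve by Cramer's rule:
  det = gamma(0)^2 - gamma(1)^2 = (5.3707)^2 - (-1.5774)^2 = 28.84441849 - 2.48819076 = 26.35622773
  phi_hat_1 = [gamma(1) gamma(0) - gamma(1) gamma(2)] / det = [(-1.5774)(5.3707) - (-1.5774)(-1.6469)] / 26.35622773 = -11.06956224 / 26.35622773 = -0.42
  phi_hat_2 = [gamma(0) gamma(2) - gamma(1)^2] / det = [(5.3707)(-1.6469) - (-1.5774)^2] / 26.35622773 = -11.33319659 / 26.35622773 = -0.43
So phi_hat = [-0.4200, -0.4300].
Therefore phi_hat_2 = -0.4300.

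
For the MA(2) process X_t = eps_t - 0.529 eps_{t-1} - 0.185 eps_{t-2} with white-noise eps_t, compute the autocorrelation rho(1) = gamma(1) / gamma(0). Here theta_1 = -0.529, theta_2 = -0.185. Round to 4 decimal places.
\rho(1) = -0.3281

For an MA(q) process with theta_0 = 1, the autocovariance is
  gamma(k) = sigma^2 * sum_{i=0..q-k} theta_i * theta_{i+k},
and rho(k) = gamma(k) / gamma(0). Sigma^2 cancels.
  numerator   = (1)*(-0.529) + (-0.529)*(-0.185) = -0.431135.
  denominator = (1)^2 + (-0.529)^2 + (-0.185)^2 = 1.314066.
  rho(1) = -0.431135 / 1.314066 = -0.3281.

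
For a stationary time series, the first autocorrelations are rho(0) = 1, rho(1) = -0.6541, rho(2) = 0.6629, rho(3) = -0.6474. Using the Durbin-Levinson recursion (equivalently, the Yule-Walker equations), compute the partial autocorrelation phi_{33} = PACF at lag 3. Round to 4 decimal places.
\phi_{33} = -0.2591

The PACF at lag k is phi_{kk}, the last component of the solution
to the Yule-Walker system G_k phi = r_k where
  (G_k)_{ij} = rho(|i - j|), (r_k)_i = rho(i), i,j = 1..k.
Equivalently, Durbin-Levinson gives phi_{kk} iteratively:
  phi_{11} = rho(1)
  phi_{kk} = [rho(k) - sum_{j=1..k-1} phi_{k-1,j} rho(k-j)]
            / [1 - sum_{j=1..k-1} phi_{k-1,j} rho(j)],
  phi_{k,j} = phi_{k-1,j} - phi_{kk} phi_{k-1,k-j},  j = 1..k-1.
Step k = 1:
  phi_11 = rho(1) = -0.6541.
Step k = 2:
  phi_22 = [rho(2) - phi_11 rho(1)] / [1 - phi_11 rho(1)] = [0.6629 - (-0.6541)(-0.6541)] / [1 - (-0.6541)(-0.6541)]
         = 0.23505319 / 0.57215319 = 0.410822.
  Update: phi_21 = phi_11 - phi_22 phi_11 = -0.6541 - (0.410822)(-0.6541) = -0.385381.
Step k = 3:
  phi_33 = [rho(3) - phi_21 rho(2) - phi_22 rho(1)] / [1 - phi_21 rho(1) - phi_22 rho(2)]
    numerator   = -0.6474 - (-0.385381)(0.6629) - (0.410822)(-0.6541) = -0.12321202
    denominator = 1 - (-0.385381)(-0.6541) - (0.410822)(0.6629) = 0.47558814
  phi_33 = -0.12321202 / 0.47558814 = -0.2591.
Therefore phi_{33} = -0.2591.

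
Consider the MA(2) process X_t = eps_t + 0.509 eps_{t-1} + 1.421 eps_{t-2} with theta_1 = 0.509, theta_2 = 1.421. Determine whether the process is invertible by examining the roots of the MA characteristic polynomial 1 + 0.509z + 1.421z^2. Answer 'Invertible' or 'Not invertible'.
\text{Not invertible}

The MA(q) characteristic polynomial is P(z) = 1 + 0.509z + 1.421z^2.
Invertibility requires all roots to lie outside the unit circle, i.e. |z| > 1 for every root.
Set 1 + (0.509) z + (1.421) z^2 = 0, i.e. a z^2 + b z + c = 0 with a = 1.421, b = 0.509, c = 1.
Discriminant D = b^2 - 4ac = (0.509)^2 - 4*(1.421)*1 = 0.259081 - (5.684) = -5.424919.
D < 0, so the roots are the complex-conjugate pair z = (-b +/- i sqrt(-D)) / (2a) = -0.1791 +/- 0.8195i.
For a conjugate pair |z|^2 = z * conj(z) = (product of roots) = c/a = 1/(1.421) = 0.70373, so |z| = sqrt(0.70373) = 0.8389 for both roots.
Moduli of all roots: 0.8389, 0.8389.
All moduli strictly greater than 1? No.
Verdict: Not invertible.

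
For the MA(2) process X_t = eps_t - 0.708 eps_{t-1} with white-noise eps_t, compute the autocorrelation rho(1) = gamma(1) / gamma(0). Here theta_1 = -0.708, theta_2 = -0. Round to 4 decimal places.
\rho(1) = -0.4716

For an MA(q) process with theta_0 = 1, the autocovariance is
  gamma(k) = sigma^2 * sum_{i=0..q-k} theta_i * theta_{i+k},
and rho(k) = gamma(k) / gamma(0). Sigma^2 cancels.
  numerator   = (1)*(-0.708) + (-0.708)*(-0) = -0.708.
  denominator = (1)^2 + (-0.708)^2 + (-0)^2 = 1.501264.
  rho(1) = -0.708 / 1.501264 = -0.4716.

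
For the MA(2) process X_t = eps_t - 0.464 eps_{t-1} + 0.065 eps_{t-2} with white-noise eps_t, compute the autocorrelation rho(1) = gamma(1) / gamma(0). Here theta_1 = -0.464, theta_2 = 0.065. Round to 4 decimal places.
\rho(1) = -0.4052

For an MA(q) process with theta_0 = 1, the autocovariance is
  gamma(k) = sigma^2 * sum_{i=0..q-k} theta_i * theta_{i+k},
and rho(k) = gamma(k) / gamma(0). Sigma^2 cancels.
  numerator   = (1)*(-0.464) + (-0.464)*(0.065) = -0.49416.
  denominator = (1)^2 + (-0.464)^2 + (0.065)^2 = 1.219521.
  rho(1) = -0.49416 / 1.219521 = -0.4052.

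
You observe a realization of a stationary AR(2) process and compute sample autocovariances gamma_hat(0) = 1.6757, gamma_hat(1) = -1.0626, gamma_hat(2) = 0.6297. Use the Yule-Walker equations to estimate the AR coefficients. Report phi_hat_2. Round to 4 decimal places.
\hat\phi_{2} = -0.0440

The Yule-Walker equations for an AR(p) process read, in matrix form,
  Gamma_p phi = r_p,   with   (Gamma_p)_{ij} = gamma(|i - j|),
                       (r_p)_i = gamma(i),   i,j = 1..p.
Substitute the sample gammas (Toeplitz matrix and right-hand side of size 2):
  Gamma_p = [[1.6757, -1.0626], [-1.0626, 1.6757]]
  r_p     = [-1.0626, 0.6297]
Written out:
  1.6757 phi_1 - 1.0626 phi_2 = -1.0626
  -1.0626 phi_1 + 1.6757 phi_2 = 0.6297
Solve by Cramer's rule:
  det = gamma(0)^2 - gamma(1)^2 = (1.6757)^2 - (-1.0626)^2 = 2.80797049 - 1.12911876 = 1.67885173
  phi_hat_1 = [gamma(1) gamma(0) - gamma(1) gamma(2)] / det = [(-1.0626)(1.6757) - (-1.0626)(0.6297)] / 1.67885173 = -1.1114796 / 1.67885173 = -0.662
  phi_hat_2 = [gamma(0) gamma(2) - gamma(1)^2] / det = [(1.6757)(0.6297) - (-1.0626)^2] / 1.67885173 = -0.07393047 / 1.67885173 = -0.044
So phi_hat = [-0.6620, -0.0440].
Therefore phi_hat_2 = -0.0440.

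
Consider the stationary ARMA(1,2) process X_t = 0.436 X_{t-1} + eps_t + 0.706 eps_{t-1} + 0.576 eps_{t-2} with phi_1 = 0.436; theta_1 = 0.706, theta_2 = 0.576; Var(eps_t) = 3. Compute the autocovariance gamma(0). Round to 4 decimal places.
\gamma(0) = 11.1844

Multiply the model equation by X_{t-k} and take expectations. With theta_0 = psi_0 = 1 and psi_j the MA(infinity) weights, this gives
  gamma(k) - sum_i phi_i gamma(k-i) = c_k,
  c_k = sigma^2 * sum_{j=k..q} theta_j psi_{j-k}   (c_k = 0 for k > q),
using gamma(-m) = gamma(m).
psi-weights needed (psi_j = theta_j + sum_i phi_i psi_{j-i}):
  psi_1 = theta_1 + phi_1 = 0.706 + (0.436) = 1.142
  psi_2 = theta_2 + phi_1 psi_1 = 0.576 + (0.436)(1.142) = 1.073912
Right-hand sides:
  c_0 = sigma^2 (1 + theta_1 psi_1 + theta_2 psi_2) = 3 * (1 + (0.706)(1.142) + (0.576)(1.073912)) = 3 * 2.424825 = 7.274476
  c_1 = sigma^2 (theta_1 + theta_2 psi_1) = 3 * (0.706 + (0.576)(1.142)) = 4.091376
  c_2 = sigma^2 theta_2 = 3 * (0.576) = 1.728
Equations for k = 0 and k = 1 (AR order 1):
  gamma(0) = phi_1 gamma(1) + c_0
  gamma(1) = phi_1 gamma(0) + c_1
Substituting the second into the first: gamma(0) (1 - phi_1^2) = c_0 + phi_1 c_1, so
  gamma(0) = (c_0 + phi_1 c_1) / (1 - phi_1^2) = (7.274476 + (0.436)(4.091376)) / (1 - (0.436)^2) = 9.058316 / 0.809904 = 11.184432.
Therefore gamma(0) = 11.1844 (to 4 decimal places).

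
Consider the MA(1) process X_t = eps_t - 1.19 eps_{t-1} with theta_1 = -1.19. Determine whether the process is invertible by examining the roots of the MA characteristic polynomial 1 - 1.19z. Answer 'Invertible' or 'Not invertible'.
\text{Not invertible}

The MA(q) characteristic polynomial is P(z) = 1 - 1.19z.
Invertibility requires all roots to lie outside the unit circle, i.e. |z| > 1 for every root.
This is linear in z: 1 + (-1.19) z = 0  =>  z = -1/(-1.19) = 0.840336,  |z| = 0.840336.
Moduli of all roots: 0.8403.
All moduli strictly greater than 1? No.
Verdict: Not invertible.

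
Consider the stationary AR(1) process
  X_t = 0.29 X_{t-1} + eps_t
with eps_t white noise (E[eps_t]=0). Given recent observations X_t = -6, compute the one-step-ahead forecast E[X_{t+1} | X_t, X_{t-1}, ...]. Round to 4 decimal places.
E[X_{t+1} \mid \mathcal F_t] = -1.7400

For an AR(p) model X_t = c + sum_i phi_i X_{t-i} + eps_t, the
one-step-ahead conditional mean is
  E[X_{t+1} | X_t, ...] = c + sum_i phi_i X_{t+1-i}.
Substitute known values:
  E[X_{t+1} | ...] = (0.29) * (-6)
                   = -1.7400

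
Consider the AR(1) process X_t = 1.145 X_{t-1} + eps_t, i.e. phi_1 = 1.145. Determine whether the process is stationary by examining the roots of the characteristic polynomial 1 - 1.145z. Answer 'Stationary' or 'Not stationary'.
\text{Not stationary}

The AR(p) characteristic polynomial is P(z) = 1 - 1.145z.
Stationarity requires all roots to lie outside the unit circle, i.e. |z| > 1 for every root.
This is linear in z: 1 + (-1.145) z = 0  =>  z = -1/(-1.145) = 0.873362,  |z| = 0.873362.
Moduli of all roots: 0.8734.
All moduli strictly greater than 1? No.
Verdict: Not stationary.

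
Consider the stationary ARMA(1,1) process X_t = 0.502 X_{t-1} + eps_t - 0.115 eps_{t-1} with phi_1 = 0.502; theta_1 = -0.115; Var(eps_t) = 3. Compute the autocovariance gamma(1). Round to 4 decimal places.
\gamma(1) = 1.4625

Multiply the model equation by X_{t-k} and take expectations. With theta_0 = psi_0 = 1 and psi_j the MA(infinity) weights, this gives
  gamma(k) - sum_i phi_i gamma(k-i) = c_k,
  c_k = sigma^2 * sum_{j=k..q} theta_j psi_{j-k}   (c_k = 0 for k > q),
using gamma(-m) = gamma(m).
psi-weights needed (psi_j = theta_j + sum_i phi_i psi_{j-i}):
  psi_1 = theta_1 + phi_1 = -0.115 + (0.502) = 0.387
Right-hand sides:
  c_0 = sigma^2 (1 + theta_1 psi_1) = 3 * (1 + (-0.115)(0.387)) = 3 * 0.955495 = 2.866485
  c_1 = sigma^2 theta_1 = 3 * (-0.115) = -0.345
  c_2 = 0
Equations for k = 0 and k = 1 (AR order 1):
  gamma(0) = phi_1 gamma(1) + c_0
  gamma(1) = phi_1 gamma(0) + c_1
Substituting the second into the first: gamma(0) (1 - phi_1^2) = c_0 + phi_1 c_1, so
  gamma(0) = (c_0 + phi_1 c_1) / (1 - phi_1^2) = (2.866485 + (0.502)(-0.345)) / (1 - (0.502)^2) = 2.693295 / 0.747996 = 3.600681.
  gamma(1) = phi_1 gamma(0) + c_1 = (0.502)(3.600681) + (-0.345) = 1.462542.
Therefore gamma(1) = 1.4625 (to 4 decimal places).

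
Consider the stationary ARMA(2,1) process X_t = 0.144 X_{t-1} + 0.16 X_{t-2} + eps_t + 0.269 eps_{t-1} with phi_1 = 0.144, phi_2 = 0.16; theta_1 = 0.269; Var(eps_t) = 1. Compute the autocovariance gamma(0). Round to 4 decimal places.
\gamma(0) = 1.2314

Multiply the model equation by X_{t-k} and take expectations. With theta_0 = psi_0 = 1 and psi_j the MA(infinity) weights, this gives
  gamma(k) - sum_i phi_i gamma(k-i) = c_k,
  c_k = sigma^2 * sum_{j=k..q} theta_j psi_{j-k}   (c_k = 0 for k > q),
using gamma(-m) = gamma(m).
psi-weights needed (psi_j = theta_j + sum_i phi_i psi_{j-i}):
  psi_1 = theta_1 + phi_1 = 0.269 + (0.144) = 0.413
Right-hand sides:
  c_0 = sigma^2 (1 + theta_1 psi_1) = 1 * (1 + (0.269)(0.413)) = 1 * 1.111097 = 1.111097
  c_1 = sigma^2 theta_1 = 1 * (0.269) = 0.269
  c_2 = 0
Equations for k = 0, 1, 2 (AR order 2, c_2 = 0):
  (E0) gamma(0) = phi_1 gamma(1) + phi_2 gamma(2) + c_0
  (E1) gamma(1) = phi_1 gamma(0) + phi_2 gamma(1) + c_1
  (E2) gamma(2) = phi_1 gamma(1) + phi_2 gamma(0)
From (E1): gamma(1) = A gamma(0) + B with
  A = phi_1 / (1 - phi_2) = 0.144 / 0.84 = 0.171429,   B = c_1 / (1 - phi_2) = 0.269 / 0.84 = 0.320238.
Insert (E2) into (E0): gamma(0) (1 - phi_2^2) = phi_1 (1 + phi_2) gamma(1) + c_0.
  phi_1 (1 + phi_2) = (0.144)(1.16) = 0.16704,   1 - phi_2^2 = 0.9744.
Replace gamma(1) by A gamma(0) + B and collect gamma(0):
  gamma(0) [0.9744 - (0.16704)(0.171429)] = (0.16704)(0.320238) + 1.111097
  gamma(0) * 0.945765 = 1.16459
  gamma(0) = 1.16459 / 0.945765 = 1.231374.
Therefore gamma(0) = 1.2314 (to 4 decimal places).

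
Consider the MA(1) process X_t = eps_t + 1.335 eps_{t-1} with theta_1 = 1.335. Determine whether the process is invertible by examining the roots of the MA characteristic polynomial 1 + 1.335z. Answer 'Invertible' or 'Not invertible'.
\text{Not invertible}

The MA(q) characteristic polynomial is P(z) = 1 + 1.335z.
Invertibility requires all roots to lie outside the unit circle, i.e. |z| > 1 for every root.
This is linear in z: 1 + (1.335) z = 0  =>  z = -1/(1.335) = -0.749064,  |z| = 0.749064.
Moduli of all roots: 0.7491.
All moduli strictly greater than 1? No.
Verdict: Not invertible.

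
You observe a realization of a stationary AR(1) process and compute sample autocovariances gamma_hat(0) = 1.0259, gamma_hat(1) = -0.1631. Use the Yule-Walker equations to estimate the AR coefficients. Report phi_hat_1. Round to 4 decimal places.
\hat\phi_{1} = -0.1590

The Yule-Walker equations for an AR(p) process read, in matrix form,
  Gamma_p phi = r_p,   with   (Gamma_p)_{ij} = gamma(|i - j|),
                       (r_p)_i = gamma(i),   i,j = 1..p.
Substitute the sample gammas (Toeplitz matrix and right-hand side of size 1):
  Gamma_p = [[1.0259]]
  r_p     = [-0.1631]
With p = 1 this is the single equation gamma(0) phi_1 = gamma(1):
  phi_hat_1 = gamma(1) / gamma(0) = -0.1631 / 1.0259 = -0.1590.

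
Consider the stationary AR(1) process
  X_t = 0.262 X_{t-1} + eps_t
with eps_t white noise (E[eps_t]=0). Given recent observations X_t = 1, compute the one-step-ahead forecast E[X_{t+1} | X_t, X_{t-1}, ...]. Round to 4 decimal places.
E[X_{t+1} \mid \mathcal F_t] = 0.2620

For an AR(p) model X_t = c + sum_i phi_i X_{t-i} + eps_t, the
one-step-ahead conditional mean is
  E[X_{t+1} | X_t, ...] = c + sum_i phi_i X_{t+1-i}.
Substitute known values:
  E[X_{t+1} | ...] = (0.262) * (1)
                   = 0.2620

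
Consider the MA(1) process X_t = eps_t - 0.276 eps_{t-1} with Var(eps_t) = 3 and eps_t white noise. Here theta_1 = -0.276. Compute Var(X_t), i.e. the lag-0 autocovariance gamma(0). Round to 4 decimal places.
\gamma(0) = 3.2285

For an MA(q) process X_t = eps_t + sum_i theta_i eps_{t-i} with
Var(eps_t) = sigma^2, the variance is
  gamma(0) = sigma^2 * (1 + sum_i theta_i^2).
  sum_i theta_i^2 = (-0.276)^2 = 0.076176.
  gamma(0) = 3 * (1 + 0.076176) = 3 * 1.076176 = 3.228528, which rounds to 3.2285.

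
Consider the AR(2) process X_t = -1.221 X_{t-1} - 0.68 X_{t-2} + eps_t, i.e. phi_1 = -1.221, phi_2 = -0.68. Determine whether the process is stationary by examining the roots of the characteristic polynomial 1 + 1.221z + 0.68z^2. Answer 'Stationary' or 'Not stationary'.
\text{Stationary}

The AR(p) characteristic polynomial is P(z) = 1 + 1.221z + 0.68z^2.
Stationarity requires all roots to lie outside the unit circle, i.e. |z| > 1 for every root.
Set 1 + (1.221) z + (0.68) z^2 = 0, i.e. a z^2 + b z + c = 0 with a = 0.68, b = 1.221, c = 1.
Discriminant D = b^2 - 4ac = (1.221)^2 - 4*(0.68)*1 = 1.490841 - (2.72) = -1.229159.
D < 0, so the roots are the complex-conjugate pair z = (-b +/- i sqrt(-D)) / (2a) = -0.8978 +/- 0.8152i.
For a conjugate pair |z|^2 = z * conj(z) = (product of roots) = c/a = 1/(0.68) = 1.470588, so |z| = sqrt(1.470588) = 1.2127 for both roots.
Moduli of all roots: 1.2127, 1.2127.
All moduli strictly greater than 1? Yes.
Verdict: Stationary.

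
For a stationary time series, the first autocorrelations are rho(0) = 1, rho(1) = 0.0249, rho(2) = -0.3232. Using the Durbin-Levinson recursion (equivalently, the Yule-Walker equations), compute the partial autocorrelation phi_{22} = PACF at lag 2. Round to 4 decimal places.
\phi_{22} = -0.3240

The PACF at lag k is phi_{kk}, the last component of the solution
to the Yule-Walker system G_k phi = r_k where
  (G_k)_{ij} = rho(|i - j|), (r_k)_i = rho(i), i,j = 1..k.
Equivalently, Durbin-Levinson gives phi_{kk} iteratively:
  phi_{11} = rho(1)
  phi_{kk} = [rho(k) - sum_{j=1..k-1} phi_{k-1,j} rho(k-j)]
            / [1 - sum_{j=1..k-1} phi_{k-1,j} rho(j)],
  phi_{k,j} = phi_{k-1,j} - phi_{kk} phi_{k-1,k-j},  j = 1..k-1.
Step k = 1:
  phi_11 = rho(1) = 0.0249.
Step k = 2:
  phi_22 = [rho(2) - phi_11 rho(1)] / [1 - phi_11 rho(1)] = [-0.3232 - (0.0249)(0.0249)] / [1 - (0.0249)(0.0249)]
         = -0.32382001 / 0.99937999 = -0.324.
Therefore phi_{22} = -0.3240.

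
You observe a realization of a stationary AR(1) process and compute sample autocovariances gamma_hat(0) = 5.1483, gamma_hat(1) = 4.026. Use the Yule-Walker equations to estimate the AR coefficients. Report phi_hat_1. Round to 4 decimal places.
\hat\phi_{1} = 0.7820

The Yule-Walker equations for an AR(p) process read, in matrix form,
  Gamma_p phi = r_p,   with   (Gamma_p)_{ij} = gamma(|i - j|),
                       (r_p)_i = gamma(i),   i,j = 1..p.
Substitute the sample gammas (Toeplitz matrix and right-hand side of size 1):
  Gamma_p = [[5.1483]]
  r_p     = [4.026]
With p = 1 this is the single equation gamma(0) phi_1 = gamma(1):
  phi_hat_1 = gamma(1) / gamma(0) = 4.026 / 5.1483 = 0.7820.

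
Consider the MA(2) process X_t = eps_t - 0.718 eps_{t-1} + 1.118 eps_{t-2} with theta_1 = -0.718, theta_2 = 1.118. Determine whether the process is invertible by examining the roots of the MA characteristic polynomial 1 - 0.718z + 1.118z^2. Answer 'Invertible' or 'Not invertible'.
\text{Not invertible}

The MA(q) characteristic polynomial is P(z) = 1 - 0.718z + 1.118z^2.
Invertibility requires all roots to lie outside the unit circle, i.e. |z| > 1 for every root.
Set 1 + (-0.718) z + (1.118) z^2 = 0, i.e. a z^2 + b z + c = 0 with a = 1.118, b = -0.718, c = 1.
Discriminant D = b^2 - 4ac = (-0.718)^2 - 4*(1.118)*1 = 0.515524 - (4.472) = -3.956476.
D < 0, so the roots are the complex-conjugate pair z = (-b +/- i sqrt(-D)) / (2a) = 0.3211 +/- 0.8896i.
For a conjugate pair |z|^2 = z * conj(z) = (product of roots) = c/a = 1/(1.118) = 0.894454, so |z| = sqrt(0.894454) = 0.9458 for both roots.
Moduli of all roots: 0.9458, 0.9458.
All moduli strictly greater than 1? No.
Verdict: Not invertible.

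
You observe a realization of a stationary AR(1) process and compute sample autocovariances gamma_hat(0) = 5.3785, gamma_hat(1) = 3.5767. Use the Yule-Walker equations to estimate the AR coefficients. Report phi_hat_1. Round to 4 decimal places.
\hat\phi_{1} = 0.6650

The Yule-Walker equations for an AR(p) process read, in matrix form,
  Gamma_p phi = r_p,   with   (Gamma_p)_{ij} = gamma(|i - j|),
                       (r_p)_i = gamma(i),   i,j = 1..p.
Substitute the sample gammas (Toeplitz matrix and right-hand side of size 1):
  Gamma_p = [[5.3785]]
  r_p     = [3.5767]
With p = 1 this is the single equation gamma(0) phi_1 = gamma(1):
  phi_hat_1 = gamma(1) / gamma(0) = 3.5767 / 5.3785 = 0.6650.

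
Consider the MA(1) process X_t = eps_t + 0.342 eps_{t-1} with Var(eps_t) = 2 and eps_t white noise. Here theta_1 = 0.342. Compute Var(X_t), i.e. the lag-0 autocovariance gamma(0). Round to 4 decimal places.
\gamma(0) = 2.2339

For an MA(q) process X_t = eps_t + sum_i theta_i eps_{t-i} with
Var(eps_t) = sigma^2, the variance is
  gamma(0) = sigma^2 * (1 + sum_i theta_i^2).
  sum_i theta_i^2 = (0.342)^2 = 0.116964.
  gamma(0) = 2 * (1 + 0.116964) = 2 * 1.116964 = 2.233928, which rounds to 2.2339.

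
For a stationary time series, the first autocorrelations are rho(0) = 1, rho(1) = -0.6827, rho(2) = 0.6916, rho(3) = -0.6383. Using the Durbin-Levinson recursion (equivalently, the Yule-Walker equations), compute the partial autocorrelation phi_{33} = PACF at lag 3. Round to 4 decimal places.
\phi_{33} = -0.1760

The PACF at lag k is phi_{kk}, the last component of the solution
to the Yule-Walker system G_k phi = r_k where
  (G_k)_{ij} = rho(|i - j|), (r_k)_i = rho(i), i,j = 1..k.
Equivalently, Durbin-Levinson gives phi_{kk} iteratively:
  phi_{11} = rho(1)
  phi_{kk} = [rho(k) - sum_{j=1..k-1} phi_{k-1,j} rho(k-j)]
            / [1 - sum_{j=1..k-1} phi_{k-1,j} rho(j)],
  phi_{k,j} = phi_{k-1,j} - phi_{kk} phi_{k-1,k-j},  j = 1..k-1.
Step k = 1:
  phi_11 = rho(1) = -0.6827.
Step k = 2:
  phi_22 = [rho(2) - phi_11 rho(1)] / [1 - phi_11 rho(1)] = [0.6916 - (-0.6827)(-0.6827)] / [1 - (-0.6827)(-0.6827)]
         = 0.22552071 / 0.53392071 = 0.422386.
  Update: phi_21 = phi_11 - phi_22 phi_11 = -0.6827 - (0.422386)(-0.6827) = -0.394337.
Step k = 3:
  phi_33 = [rho(3) - phi_21 rho(2) - phi_22 rho(1)] / [1 - phi_21 rho(1) - phi_22 rho(2)]
    numerator   = -0.6383 - (-0.394337)(0.6916) - (0.422386)(-0.6827) = -0.07721352
    denominator = 1 - (-0.394337)(-0.6827) - (0.422386)(0.6916) = 0.43866389
  phi_33 = -0.07721352 / 0.43866389 = -0.176.
Therefore phi_{33} = -0.1760.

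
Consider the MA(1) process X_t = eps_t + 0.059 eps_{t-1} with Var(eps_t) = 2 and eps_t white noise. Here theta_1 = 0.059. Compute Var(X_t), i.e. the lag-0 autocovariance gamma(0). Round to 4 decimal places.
\gamma(0) = 2.0070

For an MA(q) process X_t = eps_t + sum_i theta_i eps_{t-i} with
Var(eps_t) = sigma^2, the variance is
  gamma(0) = sigma^2 * (1 + sum_i theta_i^2).
  sum_i theta_i^2 = (0.059)^2 = 0.003481.
  gamma(0) = 2 * (1 + 0.003481) = 2 * 1.003481 = 2.006962, which rounds to 2.0070.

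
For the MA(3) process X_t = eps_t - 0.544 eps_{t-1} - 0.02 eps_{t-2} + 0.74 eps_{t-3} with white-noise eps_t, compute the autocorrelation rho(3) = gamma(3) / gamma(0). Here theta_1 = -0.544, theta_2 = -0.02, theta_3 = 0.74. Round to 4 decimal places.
\rho(3) = 0.4013

For an MA(q) process with theta_0 = 1, the autocovariance is
  gamma(k) = sigma^2 * sum_{i=0..q-k} theta_i * theta_{i+k},
and rho(k) = gamma(k) / gamma(0). Sigma^2 cancels.
  numerator   = (1)*(0.74) = 0.74.
  denominator = (1)^2 + (-0.544)^2 + (-0.02)^2 + (0.74)^2 = 1.843936.
  rho(3) = 0.74 / 1.843936 = 0.4013.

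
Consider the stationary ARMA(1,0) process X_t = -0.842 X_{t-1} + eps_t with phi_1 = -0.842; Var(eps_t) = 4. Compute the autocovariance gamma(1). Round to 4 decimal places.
\gamma(1) = -11.5725

Multiply the model equation by X_{t-k} and take expectations. With theta_0 = psi_0 = 1 and psi_j the MA(infinity) weights, this gives
  gamma(k) - sum_i phi_i gamma(k-i) = c_k,
  c_k = sigma^2 * sum_{j=k..q} theta_j psi_{j-k}   (c_k = 0 for k > q),
using gamma(-m) = gamma(m).
Pure AR (q = 0): c_0 = sigma^2 = 4, c_k = 0 for k >= 1.
Equations for k = 0 and k = 1 (AR order 1):
  gamma(0) = phi_1 gamma(1) + c_0
  gamma(1) = phi_1 gamma(0) + c_1
Substituting the second into the first: gamma(0) (1 - phi_1^2) = c_0 + phi_1 c_1, so
  gamma(0) = c_0 / (1 - phi_1^2) = 4 / (1 - (-0.842)^2) = 4 / 0.291036 = 13.744004.
  gamma(1) = phi_1 gamma(0) = (-0.842)(13.744004) = -11.572452.
Therefore gamma(1) = -11.5725 (to 4 decimal places).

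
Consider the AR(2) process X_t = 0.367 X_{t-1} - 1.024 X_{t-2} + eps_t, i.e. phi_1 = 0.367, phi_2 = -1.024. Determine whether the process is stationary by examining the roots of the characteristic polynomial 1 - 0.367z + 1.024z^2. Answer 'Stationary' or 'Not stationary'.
\text{Not stationary}

The AR(p) characteristic polynomial is P(z) = 1 - 0.367z + 1.024z^2.
Stationarity requires all roots to lie outside the unit circle, i.e. |z| > 1 for every root.
Set 1 + (-0.367) z + (1.024) z^2 = 0, i.e. a z^2 + b z + c = 0 with a = 1.024, b = -0.367, c = 1.
Discriminant D = b^2 - 4ac = (-0.367)^2 - 4*(1.024)*1 = 0.134689 - (4.096) = -3.961311.
D < 0, so the roots are the complex-conjugate pair z = (-b +/- i sqrt(-D)) / (2a) = 0.1792 +/- 0.9718i.
For a conjugate pair |z|^2 = z * conj(z) = (product of roots) = c/a = 1/(1.024) = 0.976562, so |z| = sqrt(0.976562) = 0.9882 for both roots.
Moduli of all roots: 0.9882, 0.9882.
All moduli strictly greater than 1? No.
Verdict: Not stationary.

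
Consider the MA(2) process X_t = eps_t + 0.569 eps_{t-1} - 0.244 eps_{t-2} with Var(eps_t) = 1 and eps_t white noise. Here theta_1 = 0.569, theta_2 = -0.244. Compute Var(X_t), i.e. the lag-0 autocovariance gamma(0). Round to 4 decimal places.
\gamma(0) = 1.3833

For an MA(q) process X_t = eps_t + sum_i theta_i eps_{t-i} with
Var(eps_t) = sigma^2, the variance is
  gamma(0) = sigma^2 * (1 + sum_i theta_i^2).
  sum_i theta_i^2 = (0.569)^2 + (-0.244)^2 = 0.323761 + 0.059536 = 0.383297.
  gamma(0) = 1 * (1 + 0.383297) = 1 * 1.383297 = 1.383297, which rounds to 1.3833.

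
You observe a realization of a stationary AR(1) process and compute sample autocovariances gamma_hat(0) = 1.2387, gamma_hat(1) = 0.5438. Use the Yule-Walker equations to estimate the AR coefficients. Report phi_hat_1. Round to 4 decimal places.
\hat\phi_{1} = 0.4390

The Yule-Walker equations for an AR(p) process read, in matrix form,
  Gamma_p phi = r_p,   with   (Gamma_p)_{ij} = gamma(|i - j|),
                       (r_p)_i = gamma(i),   i,j = 1..p.
Substitute the sample gammas (Toeplitz matrix and right-hand side of size 1):
  Gamma_p = [[1.2387]]
  r_p     = [0.5438]
With p = 1 this is the single equation gamma(0) phi_1 = gamma(1):
  phi_hat_1 = gamma(1) / gamma(0) = 0.5438 / 1.2387 = 0.4390.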